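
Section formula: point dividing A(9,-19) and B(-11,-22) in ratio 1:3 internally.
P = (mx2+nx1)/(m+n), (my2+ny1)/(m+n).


Px = (1*(-11) + 3*9)/4 = 16/4 = 4.0000
Py = (1*(-22) + 3*(-19))/4 = -79/4 = -19.7500

P = (4.0000, -19.7500)


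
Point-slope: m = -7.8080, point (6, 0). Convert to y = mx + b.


y - 0 = -7.8080(x - 6)
y = -7.8080x + 0 + 7.8080*6
y = -7.8080x + 46.8480

y = -7.8080x + 46.8480


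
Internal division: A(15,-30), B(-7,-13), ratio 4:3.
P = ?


Px = (4*(-7) + 3*15)/7 = 17/7 = 2.4286
Py = (4*(-13) + 3*(-30))/7 = -142/7 = -20.2857

P = (2.4286, -20.2857)


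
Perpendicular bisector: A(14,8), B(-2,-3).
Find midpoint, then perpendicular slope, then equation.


Midpoint = (6, 2.5)
Slope of AB = dy/dx = -11/(-16) = 0.6875
Perp slope = -dx/dy = -16/11 = -1.4545
b = My - (perp slope)*Mx = 2.5 + (-16*6)/(-11) = 2.5 + 8.7273 = 11.2273

y = -1.4545x + 11.2273


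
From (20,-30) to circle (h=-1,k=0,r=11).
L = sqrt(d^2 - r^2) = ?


d = sqrt((20+ 1)^2 + (-30-0)^2) = sqrt(441+900) = 36.6197
L = sqrt(1341.0000 - 121) = sqrt(1220.0000) = 34.9285

34.9285


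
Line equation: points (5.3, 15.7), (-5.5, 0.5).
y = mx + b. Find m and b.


m = (-15.2)/(-10.8) = 1.4074
b = y1 - m*x1 = 15.7 - (-15.2*5.3)/(-10.8) = 15.7 - 7.4593 = 8.2407

y = 1.4074x + 8.2407


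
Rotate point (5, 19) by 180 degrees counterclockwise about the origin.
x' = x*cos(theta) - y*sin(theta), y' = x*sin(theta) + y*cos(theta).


cos(180) = -1, sin(180) = 0
x' = 5*(-1) - 19*0 = -5
y' = 5*0 + 19*(-1) = -19

(-5, -19)


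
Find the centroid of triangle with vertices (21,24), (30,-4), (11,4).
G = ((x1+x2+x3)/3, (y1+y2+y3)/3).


Gx = (21+30+11)/3 = 62/3 = 20.6667
Gy = (24- 4+4)/3 = 24/3 = 8.0000

G = (20.6667, 8.0000)


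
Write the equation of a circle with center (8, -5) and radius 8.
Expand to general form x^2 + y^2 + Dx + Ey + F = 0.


(x-8)^2 + (y+ 5)^2 = 8^2
D = -2h = -16, E = -2k = 10
F = h^2+k^2-r^2 = 64+25-64 = 25

x^2 + y^2 - 16x + 10y + 25 = 0


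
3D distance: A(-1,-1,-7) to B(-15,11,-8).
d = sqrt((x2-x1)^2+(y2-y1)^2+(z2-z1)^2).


dx=-14, dy=12, dz=-1
d = sqrt(196+144+1) = sqrt(341) = 18.4662

18.4662


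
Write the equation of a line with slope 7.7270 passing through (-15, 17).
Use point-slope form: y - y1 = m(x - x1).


y - 17 = 7.7270(x + 15)
y = 7.7270x + 17 - 7.7270*(-15)
y = 7.7270x + 132.9050

y = 7.7270x + 132.9050


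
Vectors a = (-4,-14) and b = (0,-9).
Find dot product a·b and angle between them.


a·b = -4*0 - 14*(-9) = 0 + 126 = 126
|a| = sqrt(16+196) = 14.5602
|b| = sqrt(0+81) = 9.0000
cos(theta) = 126/(sqrt(212)*sqrt(81)) = 126/sqrt(17172) = 0.961524
theta = arccos(126/sqrt(17172)) = 15.9454 degrees

a·b = 126, theta = 15.9454 deg


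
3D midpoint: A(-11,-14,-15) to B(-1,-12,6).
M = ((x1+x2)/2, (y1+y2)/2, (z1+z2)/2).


Mx = (-11- 1)/2 = -6.0000
My = (-14- 12)/2 = -13.0000
Mz = (-15+6)/2 = -4.5000

M = (-6.0000, -13.0000, -4.5000)


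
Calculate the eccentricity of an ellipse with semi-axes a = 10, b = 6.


c = sqrt(100-36) = sqrt(64) = 8.0000
e = c/a = 8/10 = 0.8000

e = 0.8000


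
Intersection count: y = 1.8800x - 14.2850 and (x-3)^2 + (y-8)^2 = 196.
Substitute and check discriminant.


Substitute y = 1.8800x - 14.2850: (x-3)^2 + (1.8800x- 14.2850-8)^2 = 196
Expand to Ax^2 + Bx + C = 0, where b-k = -22.285
A = 1+m^2 = 4.5344
B = 2(m(b-k) - h) = 2(1.8800*(-22.285) - 3) = -89.7916
C = h^2 + (b-k)^2 - r^2 = 9 + 496.621225 - 196 = 309.621225
disc = B^2-4AC = 8062.5314 - 5615.7859 = 2446.7455
disc > 0

2 intersection points


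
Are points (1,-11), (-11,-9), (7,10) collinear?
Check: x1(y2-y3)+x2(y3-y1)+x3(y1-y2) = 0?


1*(-9-10) - 11*(10+ 11) + 7*(-11+ 9)
= -19 - 231 - 14 = -264

No, not collinear (determinant = -264)


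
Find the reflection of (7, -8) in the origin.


Reflection rule for origin: (-x, -y)
(7, -8) -> (-7, 8)

(-7, 8)


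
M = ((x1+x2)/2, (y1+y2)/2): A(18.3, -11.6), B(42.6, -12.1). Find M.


Mx = (18.3 + 42.6)/2 = 60.9/2 = 30.4500
My = (-11.6 - 12.1)/2 = -23.7/2 = -11.8500

(30.4500, -11.8500)


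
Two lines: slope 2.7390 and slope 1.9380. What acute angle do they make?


m1-m2 = 0.801
1+m1*m2 = 6.308182
tan(theta) = |0.801/6.308182| = 0.126978
theta = arctan(|0.801/6.308182|) = 7.2366 degrees (acute angle)

7.2366 degrees


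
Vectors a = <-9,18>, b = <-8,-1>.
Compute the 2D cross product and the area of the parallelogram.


cross = -9*(-1) - 18*(-8) = 9 + 144 = 153
Parallelogram area = |153| = 153

cross = 153, parallelogram area = 153


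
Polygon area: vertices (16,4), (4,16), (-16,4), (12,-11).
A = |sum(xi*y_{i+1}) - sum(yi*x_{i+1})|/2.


sum(xi*y_{i+1}) = 16*16 + 4*4 - 16*(-11) + 12*4 = 496
sum(yi*x_{i+1}) = 4*4 + 16*(-16) + 4*12 - 11*16 = -368
Area = |496 + 368|/2 = 864/2 = 432.0000

432.0000 sq units


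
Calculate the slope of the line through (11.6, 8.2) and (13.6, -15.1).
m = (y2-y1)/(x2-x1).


dy = -15.1 - 8.2 = -23.3
dx = 13.6 - 11.6 = 2.0
m = -23.3/2.0 = -11.6500

m = -11.6500


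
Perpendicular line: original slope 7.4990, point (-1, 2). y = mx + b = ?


Perpendicular slope = -1/m1 = -1/7.4990 = -0.1334
b2 = y0 - m2*x0 = 2 - 1/7.4990 = 2 - 0.1334 = 1.8666

y = -0.1334x + 1.8666


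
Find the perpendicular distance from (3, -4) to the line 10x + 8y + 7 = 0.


|10*3 + 8*(-4) + 7| = |5| = 5
sqrt(100 + 64) = sqrt(164) = 12.8062
d = 5/sqrt(164) = 0.3904

0.3904


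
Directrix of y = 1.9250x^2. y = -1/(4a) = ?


a = 1.9250
1/(4a) = 0.1299
directrix: y = -0.1299 = -0.1299

y = -0.1299


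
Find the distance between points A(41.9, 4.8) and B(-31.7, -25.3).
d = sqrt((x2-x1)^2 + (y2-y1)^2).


dx = -31.7 - 41.9 = -73.6
dy = -25.3 - 4.8 = -30.1
d = sqrt(5416.96 + 906.01) = sqrt(6322.97) = 79.5171

79.5171


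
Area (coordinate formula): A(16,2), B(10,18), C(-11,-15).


16*(18+ 15) = 528
10*(-15-2) = -170
-11*(2-18) = 176
sum = 534
Area = |534|/2 = 267.0000

267.0000 sq units


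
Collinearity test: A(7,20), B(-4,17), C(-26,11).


7*(17-11) - 4*(11-20) - 26*(20-17)
= 42 + 36 - 78 = 0

Yes, collinear (determinant = 0)


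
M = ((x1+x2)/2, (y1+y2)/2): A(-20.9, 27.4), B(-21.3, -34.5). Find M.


Mx = (-20.9 - 21.3)/2 = -42.2/2 = -21.1000
My = (27.4 - 34.5)/2 = -7.1/2 = -3.5500

(-21.1000, -3.5500)


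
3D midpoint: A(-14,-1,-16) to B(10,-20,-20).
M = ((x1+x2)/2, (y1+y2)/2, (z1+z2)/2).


Mx = (-14+10)/2 = -2.0000
My = (-1- 20)/2 = -10.5000
Mz = (-16- 20)/2 = -18.0000

M = (-2.0000, -10.5000, -18.0000)


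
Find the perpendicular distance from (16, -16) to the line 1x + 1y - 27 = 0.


|1*16 + 1*(-16) - 27| = |-27| = 27
sqrt(1 + 1) = sqrt(2) = 1.4142
d = 27/sqrt(2) = 19.0919

19.0919


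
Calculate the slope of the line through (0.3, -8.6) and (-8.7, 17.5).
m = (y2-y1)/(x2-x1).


dy = 17.5 + 8.6 = 26.1
dx = -8.7 - 0.3 = -9.0
m = 26.1/(-9.0) = -2.9000

m = -2.9000


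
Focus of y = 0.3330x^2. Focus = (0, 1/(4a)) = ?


a = 0.3330
4a = 1.3320
focus = (0, 1/1.3320) = (0, 0.7508)

Focus = (0, 0.7508)


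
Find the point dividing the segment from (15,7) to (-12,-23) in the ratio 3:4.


Px = (3*(-12) + 4*15)/7 = 24/7 = 3.4286
Py = (3*(-23) + 4*7)/7 = -41/7 = -5.8571

P = (3.4286, -5.8571)


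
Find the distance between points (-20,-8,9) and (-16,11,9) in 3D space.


dx=4, dy=19, dz=0
d = sqrt(16+361+0) = sqrt(377) = 19.4165

19.4165


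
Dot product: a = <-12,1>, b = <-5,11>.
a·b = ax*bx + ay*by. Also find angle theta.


a·b = -12*(-5) + 1*11 = 60 + 11 = 71
|a| = sqrt(144+1) = 12.0416
|b| = sqrt(25+121) = 12.0830
cos(theta) = 71/(sqrt(145)*sqrt(146)) = 71/sqrt(21170) = 0.487975
theta = arccos(71/sqrt(21170)) = 60.7924 degrees

a·b = 71, theta = 60.7924 deg


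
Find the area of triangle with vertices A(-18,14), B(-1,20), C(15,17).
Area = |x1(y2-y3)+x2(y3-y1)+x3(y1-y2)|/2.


-18*(20-17) = -54
-1*(17-14) = -3
15*(14-20) = -90
sum = -147
Area = |-147|/2 = 73.5000

73.5000 sq units


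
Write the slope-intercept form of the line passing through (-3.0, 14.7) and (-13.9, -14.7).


m = (-29.4)/(-10.9) = 2.6972
b = y1 - m*x1 = 14.7 - (-29.4*(-3.0))/(-10.9) = 14.7 + 8.0917 = 22.7917

y = 2.6972x + 22.7917


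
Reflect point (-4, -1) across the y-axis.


Reflection rule for y-axis: (-x, y)
(-4, -1) -> (4, -1)

(4, -1)


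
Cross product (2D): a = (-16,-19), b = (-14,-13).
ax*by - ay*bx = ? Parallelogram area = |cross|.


cross = -16*(-13) + 19*(-14) = 208 - 266 = -58
Parallelogram area = |-58| = 58

cross = -58, parallelogram area = 58


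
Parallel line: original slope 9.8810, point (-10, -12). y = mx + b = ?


Parallel lines have equal slopes.
m2 = 9.8810
b2 = -12 - 9.8810*(-10) = 86.8100

y = 9.8810x + 86.8100


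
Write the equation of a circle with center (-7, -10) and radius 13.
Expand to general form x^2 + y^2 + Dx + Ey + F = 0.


(x+ 7)^2 + (y+ 10)^2 = 13^2
D = -2h = 14, E = -2k = 20
F = h^2+k^2-r^2 = 49+100-169 = -20

x^2 + y^2 + 14x + 20y - 20 = 0


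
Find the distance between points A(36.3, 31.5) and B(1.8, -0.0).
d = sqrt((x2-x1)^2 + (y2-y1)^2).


dx = 1.8 - 36.3 = -34.5
dy = -0.0 - 31.5 = -31.5
d = sqrt(1190.25 + 992.25) = sqrt(2182.5) = 46.7172

46.7172


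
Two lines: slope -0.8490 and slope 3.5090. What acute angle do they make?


m1-m2 = -4.358
1+m1*m2 = -1.979141
tan(theta) = |-4.358/(-1.979141)| = 2.201965
theta = arctan(|-4.358/(-1.979141)|) = 65.5753 degrees (acute angle)

65.5753 degrees


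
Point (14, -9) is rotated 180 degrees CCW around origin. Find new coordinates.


cos(180) = -1, sin(180) = 0
x' = 14*(-1) + 9*0 = -14
y' = 14*0 - 9*(-1) = 9

(-14, 9)


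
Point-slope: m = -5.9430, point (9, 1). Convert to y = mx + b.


y - 1 = -5.9430(x - 9)
y = -5.9430x + 1 + 5.9430*9
y = -5.9430x + 54.4870

y = -5.9430x + 54.4870


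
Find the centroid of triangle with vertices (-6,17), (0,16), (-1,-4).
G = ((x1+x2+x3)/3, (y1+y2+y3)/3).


Gx = (-6+0- 1)/3 = -7/3 = -2.3333
Gy = (17+16- 4)/3 = 29/3 = 9.6667

G = (-2.3333, 9.6667)


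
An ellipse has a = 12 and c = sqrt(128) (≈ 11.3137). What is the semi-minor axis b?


b^2 = 12^2 - (sqrt(128))^2 = 144 - 128 = 16
b = sqrt(16) = 4

b = 4


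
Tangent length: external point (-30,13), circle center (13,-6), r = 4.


d = sqrt((-30-13)^2 + (13+ 6)^2) = sqrt(1849+361) = 47.0106
L = sqrt(2210.0000 - 16) = sqrt(2194.0000) = 46.8402

46.8402


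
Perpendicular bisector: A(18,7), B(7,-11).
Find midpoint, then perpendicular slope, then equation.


Midpoint = (12.5, -2)
Slope of AB = dy/dx = -18/(-11) = 1.6364
Perp slope = -dx/dy = -11/18 = -0.6111
b = My - (perp slope)*Mx = -2 + (-11*12.5)/(-18) = -2 + 7.6389 = 5.6389

y = -0.6111x + 5.6389


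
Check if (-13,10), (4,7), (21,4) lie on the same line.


-13*(7-4) + 4*(4-10) + 21*(10-7)
= -39 - 24 + 63 = 0

Yes, collinear (determinant = 0)


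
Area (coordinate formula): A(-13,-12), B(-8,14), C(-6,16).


-13*(14-16) = 26
-8*(16+ 12) = -224
-6*(-12-14) = 156
sum = -42
Area = |-42|/2 = 21.0000

21.0000 sq units


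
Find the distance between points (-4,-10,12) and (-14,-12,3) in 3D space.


dx=-10, dy=-2, dz=-9
d = sqrt(100+4+81) = sqrt(185) = 13.6015

13.6015


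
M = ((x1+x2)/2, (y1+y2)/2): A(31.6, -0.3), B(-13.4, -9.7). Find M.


Mx = (31.6 - 13.4)/2 = 18.2/2 = 9.1000
My = (-0.3 - 9.7)/2 = -10.0/2 = -5.0000

(9.1000, -5.0000)


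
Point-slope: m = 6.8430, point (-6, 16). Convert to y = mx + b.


y - 16 = 6.8430(x + 6)
y = 6.8430x + 16 - 6.8430*(-6)
y = 6.8430x + 57.0580

y = 6.8430x + 57.0580


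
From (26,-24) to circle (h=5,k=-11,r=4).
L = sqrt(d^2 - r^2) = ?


d = sqrt((26-5)^2 + (-24+ 11)^2) = sqrt(441+169) = 24.6982
L = sqrt(610.0000 - 16) = sqrt(594.0000) = 24.3721

24.3721


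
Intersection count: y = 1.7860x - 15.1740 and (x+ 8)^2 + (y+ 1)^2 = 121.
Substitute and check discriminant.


Substitute y = 1.7860x - 15.1740: (x+ 8)^2 + (1.7860x- 15.1740+ 1)^2 = 121
Expand to Ax^2 + Bx + C = 0, where b-k = -14.174
A = 1+m^2 = 4.189796
B = 2(m(b-k) - h) = 2(1.7860*(-14.174) + 8) = -34.629528
C = h^2 + (b-k)^2 - r^2 = 64 + 200.902276 - 121 = 143.902276
disc = B^2-4AC = 1199.2042 - 2411.6847 = -1212.4805
disc < 0

0 intersection points


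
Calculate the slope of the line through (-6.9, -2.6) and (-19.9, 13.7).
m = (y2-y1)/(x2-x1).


dy = 13.7 + 2.6 = 16.3
dx = -19.9 + 6.9 = -13
m = 16.3/(-13) = -1.2538

m = -1.2538


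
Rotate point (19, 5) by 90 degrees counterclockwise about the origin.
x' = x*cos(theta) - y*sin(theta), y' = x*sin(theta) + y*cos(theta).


cos(90) = 0, sin(90) = 1
x' = 19*0 - 5*1 = -5
y' = 19*1 + 5*0 = 19

(-5, 19)


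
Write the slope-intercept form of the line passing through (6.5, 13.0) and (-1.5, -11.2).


m = (-24.2)/(-8.0) = 3.0250
b = y1 - m*x1 = 13.0 - (-24.2*6.5)/(-8.0) = 13.0 - 19.6625 = -6.6625

y = 3.0250x - 6.6625


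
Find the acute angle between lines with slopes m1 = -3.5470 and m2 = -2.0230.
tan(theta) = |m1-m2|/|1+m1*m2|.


m1-m2 = -1.524
1+m1*m2 = 8.175581
tan(theta) = |-1.524/8.175581| = 0.186409
theta = arctan(|-1.524/8.175581|) = 10.5592 degrees (acute angle)

10.5592 degrees


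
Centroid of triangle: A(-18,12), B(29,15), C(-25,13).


Gx = (-18+29- 25)/3 = -14/3 = -4.6667
Gy = (12+15+13)/3 = 40/3 = 13.3333

G = (-4.6667, 13.3333)


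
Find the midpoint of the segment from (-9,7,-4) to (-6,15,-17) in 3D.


Mx = (-9- 6)/2 = -7.5000
My = (7+15)/2 = 11.0000
Mz = (-4- 17)/2 = -10.5000

M = (-7.5000, 11.0000, -10.5000)


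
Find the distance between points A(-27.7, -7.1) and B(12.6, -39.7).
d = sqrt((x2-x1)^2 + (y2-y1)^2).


dx = 12.6 + 27.7 = 40.3
dy = -39.7 + 7.1 = -32.6
d = sqrt(1624.09 + 1062.76) = sqrt(2686.85) = 51.8348

51.8348


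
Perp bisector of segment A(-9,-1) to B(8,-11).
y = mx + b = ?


Midpoint = (-0.5, -6)
Slope of AB = dy/dx = -10/17 = -0.5882
Perp slope = -dx/dy = 17/10 = 1.7000
b = My - (perp slope)*Mx = -6 + (17*(-0.5))/(-10) = -6 + 0.8500 = -5.1500

y = 1.7000x - 5.1500


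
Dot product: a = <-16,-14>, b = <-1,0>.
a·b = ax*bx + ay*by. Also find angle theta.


a·b = -16*(-1) - 14*0 = 16 + 0 = 16
|a| = sqrt(256+196) = 21.2603
|b| = sqrt(1+0) = 1.0000
cos(theta) = 16/(sqrt(452)*sqrt(1)) = 16/sqrt(452) = 0.752577
theta = arccos(16/sqrt(452)) = 41.1859 degrees

a·b = 16, theta = 41.1859 deg


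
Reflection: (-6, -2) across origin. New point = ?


Reflection rule for origin: (-x, -y)
(-6, -2) -> (6, 2)

(6, 2)


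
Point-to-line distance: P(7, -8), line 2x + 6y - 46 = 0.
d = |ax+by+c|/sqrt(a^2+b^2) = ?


|2*7 + 6*(-8) - 46| = |-80| = 80
sqrt(4 + 36) = sqrt(40) = 6.3246
d = 80/sqrt(40) = 12.6491

12.6491


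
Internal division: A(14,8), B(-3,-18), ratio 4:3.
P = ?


Px = (4*(-3) + 3*14)/7 = 30/7 = 4.2857
Py = (4*(-18) + 3*8)/7 = -48/7 = -6.8571

P = (4.2857, -6.8571)


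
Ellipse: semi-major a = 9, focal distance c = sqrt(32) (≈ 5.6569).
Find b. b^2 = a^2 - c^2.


b^2 = 9^2 - (sqrt(32))^2 = 81 - 32 = 49
b = sqrt(49) = 7

b = 7


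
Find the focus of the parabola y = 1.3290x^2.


a = 1.3290
4a = 5.3160
focus = (0, 1/5.3160) = (0, 0.1881)

Focus = (0, 0.1881)


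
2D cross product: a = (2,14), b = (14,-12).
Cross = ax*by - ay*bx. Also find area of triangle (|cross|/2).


cross = 2*(-12) - 14*14 = -24 - 196 = -220
Triangle area = |-220|/2 = 220/2 = 110.0000

cross = -220, triangle area = 110.0000


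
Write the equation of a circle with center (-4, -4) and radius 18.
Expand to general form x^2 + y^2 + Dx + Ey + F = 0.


(x+ 4)^2 + (y+ 4)^2 = 18^2
D = -2h = 8, E = -2k = 8
F = h^2+k^2-r^2 = 16+16-324 = -292

x^2 + y^2 + 8x + 8y - 292 = 0


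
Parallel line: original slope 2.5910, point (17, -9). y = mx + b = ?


Parallel lines have equal slopes.
m2 = 2.5910
b2 = -9 - 2.5910*17 = -53.0470

y = 2.5910x - 53.0470


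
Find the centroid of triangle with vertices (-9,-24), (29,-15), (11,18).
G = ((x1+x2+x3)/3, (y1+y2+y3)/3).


Gx = (-9+29+11)/3 = 31/3 = 10.3333
Gy = (-24- 15+18)/3 = -21/3 = -7.0000

G = (10.3333, -7.0000)


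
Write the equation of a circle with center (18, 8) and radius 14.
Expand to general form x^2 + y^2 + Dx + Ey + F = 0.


(x-18)^2 + (y-8)^2 = 14^2
D = -2h = -36, E = -2k = -16
F = h^2+k^2-r^2 = 324+64-196 = 192

x^2 + y^2 - 36x - 16y + 192 = 0


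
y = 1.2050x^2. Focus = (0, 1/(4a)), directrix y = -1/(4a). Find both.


a = 1.2050
1/(4a) = 0.2075
Focus = (0, 0.2075)
Directrix: y = -0.2075

Focus = (0, 0.2075), Directrix: y = -0.2075


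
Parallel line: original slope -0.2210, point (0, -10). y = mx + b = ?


Parallel lines have equal slopes.
m2 = -0.2210
b2 = -10 + 0.2210*0 = -10.0000

y = -0.2210x - 10.0000


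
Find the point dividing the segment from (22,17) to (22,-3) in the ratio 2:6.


Px = (2*22 + 6*22)/8 = 176/8 = 22.0000
Py = (2*(-3) + 6*17)/8 = 96/8 = 12.0000

P = (22.0000, 12.0000)


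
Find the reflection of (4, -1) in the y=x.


Reflection rule for y=x: (y, x)
(4, -1) -> (-1, 4)

(-1, 4)


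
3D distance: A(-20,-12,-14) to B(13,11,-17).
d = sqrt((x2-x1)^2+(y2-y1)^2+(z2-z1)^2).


dx=33, dy=23, dz=-3
d = sqrt(1089+529+9) = sqrt(1627) = 40.3361

40.3361


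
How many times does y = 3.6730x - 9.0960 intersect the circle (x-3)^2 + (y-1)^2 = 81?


Substitute y = 3.6730x - 9.0960: (x-3)^2 + (3.6730x- 9.0960-1)^2 = 81
Expand to Ax^2 + Bx + C = 0, where b-k = -10.096
A = 1+m^2 = 14.490929
B = 2(m(b-k) - h) = 2(3.6730*(-10.096) - 3) = -80.165216
C = h^2 + (b-k)^2 - r^2 = 9 + 101.929216 - 81 = 29.929216
disc = B^2-4AC = 6426.4619 - 1734.8086 = 4691.6533
disc > 0

2 intersection points


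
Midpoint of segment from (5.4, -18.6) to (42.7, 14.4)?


Mx = (5.4 + 42.7)/2 = 48.1/2 = 24.0500
My = (-18.6 + 14.4)/2 = -4.2/2 = -2.1000

(24.0500, -2.1000)


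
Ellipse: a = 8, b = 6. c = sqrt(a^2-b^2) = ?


c^2 = 8^2 - 6^2 = 64 - 36 = 28
c = sqrt(28) = 5.2915

c = 5.2915


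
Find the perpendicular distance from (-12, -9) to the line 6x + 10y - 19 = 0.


|6*(-12) + 10*(-9) - 19| = |-181| = 181
sqrt(36 + 100) = sqrt(136) = 11.6619
d = 181/sqrt(136) = 15.5206

15.5206


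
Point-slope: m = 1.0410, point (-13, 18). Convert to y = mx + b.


y - 18 = 1.0410(x + 13)
y = 1.0410x + 18 - 1.0410*(-13)
y = 1.0410x + 31.5330

y = 1.0410x + 31.5330


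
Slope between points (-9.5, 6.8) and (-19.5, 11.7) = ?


dy = 11.7 - 6.8 = 4.9
dx = -19.5 + 9.5 = -10.0
m = 4.9/(-10.0) = -0.4900

m = -0.4900


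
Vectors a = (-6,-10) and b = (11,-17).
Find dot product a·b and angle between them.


a·b = -6*11 - 10*(-17) = -66 + 170 = 104
|a| = sqrt(36+100) = 11.6619
|b| = sqrt(121+289) = 20.2485
cos(theta) = 104/(sqrt(136)*sqrt(410)) = 104/sqrt(55760) = 0.440425
theta = arccos(104/sqrt(55760)) = 63.8690 degrees

a·b = 104, theta = 63.8690 deg


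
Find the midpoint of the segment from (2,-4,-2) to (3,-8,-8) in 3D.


Mx = (2+3)/2 = 2.5000
My = (-4- 8)/2 = -6.0000
Mz = (-2- 8)/2 = -5.0000

M = (2.5000, -6.0000, -5.0000)


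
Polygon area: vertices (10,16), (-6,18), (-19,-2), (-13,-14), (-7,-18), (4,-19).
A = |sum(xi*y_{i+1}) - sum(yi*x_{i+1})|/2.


sum(xi*y_{i+1}) = 10*18 - 6*(-2) - 19*(-14) - 13*(-18) - 7*(-19) + 4*16 = 889
sum(yi*x_{i+1}) = 16*(-6) + 18*(-19) - 2*(-13) - 14*(-7) - 18*4 - 19*10 = -576
Area = |889 + 576|/2 = 1465/2 = 732.5000

732.5000 sq units


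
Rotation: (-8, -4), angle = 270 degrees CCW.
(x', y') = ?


cos(270) = 0, sin(270) = -1
x' = -8*0 + 4*(-1) = -4
y' = -8*(-1) - 4*0 = 8

(-4, 8)


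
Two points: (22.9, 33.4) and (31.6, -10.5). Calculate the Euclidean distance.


dx = 31.6 - 22.9 = 8.7
dy = -10.5 - 33.4 = -43.9
d = sqrt(75.69 + 1927.21) = sqrt(2002.9) = 44.7538

44.7538


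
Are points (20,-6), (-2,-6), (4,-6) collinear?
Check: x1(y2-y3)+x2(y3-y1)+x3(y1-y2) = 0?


20*(-6+ 6) - 2*(-6+ 6) + 4*(-6+ 6)
= 0 + 0 + 0 = 0

Yes, collinear (determinant = 0)


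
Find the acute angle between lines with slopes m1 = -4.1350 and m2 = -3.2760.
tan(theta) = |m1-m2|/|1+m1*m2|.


m1-m2 = -0.859
1+m1*m2 = 14.54626
tan(theta) = |-0.859/14.54626| = 0.059053
theta = arctan(|-0.859/14.54626|) = 3.3796 degrees (acute angle)

3.3796 degrees


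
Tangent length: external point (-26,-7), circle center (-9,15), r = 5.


d = sqrt((-26+ 9)^2 + (-7-15)^2) = sqrt(289+484) = 27.8029
L = sqrt(773.0000 - 25) = sqrt(748.0000) = 27.3496

27.3496


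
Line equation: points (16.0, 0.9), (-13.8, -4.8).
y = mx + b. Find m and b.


m = (-5.7)/(-29.8) = 0.1913
b = y1 - m*x1 = 0.9 - (-5.7*16.0)/(-29.8) = 0.9 - 3.0604 = -2.1604

y = 0.1913x - 2.1604


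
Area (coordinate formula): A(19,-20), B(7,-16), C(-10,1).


19*(-16-1) = -323
7*(1+ 20) = 147
-10*(-20+ 16) = 40
sum = -136
Area = |-136|/2 = 68.0000

68.0000 sq units


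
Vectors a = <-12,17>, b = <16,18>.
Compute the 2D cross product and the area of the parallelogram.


cross = -12*18 - 17*16 = -216 - 272 = -488
Parallelogram area = |-488| = 488

cross = -488, parallelogram area = 488


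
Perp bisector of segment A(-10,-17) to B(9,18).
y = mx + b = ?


Midpoint = (-0.5, 0.5)
Slope of AB = dy/dx = 35/19 = 1.8421
Perp slope = -dx/dy = -19/35 = -0.5429
b = My - (perp slope)*Mx = 0.5 + (19*(-0.5))/35 = 0.5 - 0.2714 = 0.2286

y = -0.5429x + 0.2286


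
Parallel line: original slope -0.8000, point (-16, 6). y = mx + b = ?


Parallel lines have equal slopes.
m2 = -0.8000
b2 = 6 + 0.8000*(-16) = -6.8000

y = -0.8000x - 6.8000


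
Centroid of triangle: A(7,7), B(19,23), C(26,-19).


Gx = (7+19+26)/3 = 52/3 = 17.3333
Gy = (7+23- 19)/3 = 11/3 = 3.6667

G = (17.3333, 3.6667)


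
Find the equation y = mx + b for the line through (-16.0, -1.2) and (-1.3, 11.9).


m = (13.1)/(14.7) = 0.8912
b = y1 - m*x1 = -1.2 - (13.1*(-16.0))/(14.7) = -1.2 + 14.2585 = 13.0585

y = 0.8912x + 13.0585


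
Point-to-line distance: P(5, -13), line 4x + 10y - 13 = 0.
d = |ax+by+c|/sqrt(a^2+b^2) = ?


|4*5 + 10*(-13) - 13| = |-123| = 123
sqrt(16 + 100) = sqrt(116) = 10.7703
d = 123/sqrt(116) = 11.4203

11.4203


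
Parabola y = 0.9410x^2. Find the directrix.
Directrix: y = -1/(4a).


a = 0.9410
1/(4a) = 0.2657
directrix: y = -0.2657 = -0.2657

y = -0.2657


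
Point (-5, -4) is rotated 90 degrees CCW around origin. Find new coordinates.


cos(90) = 0, sin(90) = 1
x' = -5*0 + 4*1 = 4
y' = -5*1 - 4*0 = -5

(4, -5)


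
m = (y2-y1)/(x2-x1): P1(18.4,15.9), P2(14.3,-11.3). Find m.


dy = -11.3 - 15.9 = -27.2
dx = 14.3 - 18.4 = -4.1
m = -27.2/(-4.1) = 6.6341

m = 6.6341


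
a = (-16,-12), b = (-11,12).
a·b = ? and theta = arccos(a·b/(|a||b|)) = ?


a·b = -16*(-11) - 12*12 = 176 - 144 = 32
|a| = sqrt(256+144) = 20.0000
|b| = sqrt(121+144) = 16.2788
cos(theta) = 32/(sqrt(400)*sqrt(265)) = 32/sqrt(106000) = 0.098287
theta = arccos(32/sqrt(106000)) = 84.3595 degrees

a·b = 32, theta = 84.3595 deg


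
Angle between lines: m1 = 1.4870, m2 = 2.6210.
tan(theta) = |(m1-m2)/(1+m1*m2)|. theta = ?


m1-m2 = -1.134
1+m1*m2 = 4.897427
tan(theta) = |-1.134/4.897427| = 0.231550
theta = arctan(|-1.134/4.897427|) = 13.0371 degrees (acute angle)

13.0371 degrees


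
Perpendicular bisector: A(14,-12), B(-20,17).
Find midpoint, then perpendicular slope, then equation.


Midpoint = (-3, 2.5)
Slope of AB = dy/dx = 29/(-34) = -0.8529
Perp slope = -dx/dy = 34/29 = 1.1724
b = My - (perp slope)*Mx = 2.5 + (-34*(-3))/29 = 2.5 + 3.5172 = 6.0172

y = 1.1724x + 6.0172


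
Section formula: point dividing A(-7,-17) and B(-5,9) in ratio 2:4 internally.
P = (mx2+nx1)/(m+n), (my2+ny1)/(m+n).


Px = (2*(-5) + 4*(-7))/6 = -38/6 = -6.3333
Py = (2*9 + 4*(-17))/6 = -50/6 = -8.3333

P = (-6.3333, -8.3333)


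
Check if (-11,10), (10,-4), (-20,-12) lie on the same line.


-11*(-4+ 12) + 10*(-12-10) - 20*(10+ 4)
= -88 - 220 - 280 = -588

No, not collinear (determinant = -588)


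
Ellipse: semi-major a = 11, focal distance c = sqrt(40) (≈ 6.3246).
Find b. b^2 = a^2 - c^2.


b^2 = 11^2 - (sqrt(40))^2 = 121 - 40 = 81
b = sqrt(81) = 9

b = 9


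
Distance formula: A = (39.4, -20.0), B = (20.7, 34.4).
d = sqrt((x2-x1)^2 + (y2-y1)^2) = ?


dx = 20.7 - 39.4 = -18.7
dy = 34.4 + 20.0 = 54.4
d = sqrt(349.69 + 2959.36) = sqrt(3309.05) = 57.5243

57.5243


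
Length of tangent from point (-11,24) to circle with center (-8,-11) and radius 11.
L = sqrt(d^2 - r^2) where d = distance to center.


d = sqrt((-11+ 8)^2 + (24+ 11)^2) = sqrt(9+1225) = 35.1283
L = sqrt(1234.0000 - 121) = sqrt(1113.0000) = 33.3617

33.3617


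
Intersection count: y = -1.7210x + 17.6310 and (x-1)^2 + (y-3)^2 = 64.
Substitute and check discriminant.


Substitute y = -1.7210x + 17.6310: (x-1)^2 + (-1.7210x+17.6310-3)^2 = 64
Expand to Ax^2 + Bx + C = 0, where b-k = 14.631
A = 1+m^2 = 3.961841
B = 2(m(b-k) - h) = 2(-1.7210*14.631 - 1) = -52.359902
C = h^2 + (b-k)^2 - r^2 = 1 + 214.066161 - 64 = 151.066161
disc = B^2-4AC = 2741.5593 - 2394.0004 = 347.5589
disc > 0

2 intersection points


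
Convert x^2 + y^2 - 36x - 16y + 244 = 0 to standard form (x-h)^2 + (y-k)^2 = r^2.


h = -D/2 = 36/2 = 18
k = -E/2 = 16/2 = 8
r^2 = h^2 + k^2 - F = 324 + 64 - 244 = 144
r = 12

Center (18, 8), radius = 12


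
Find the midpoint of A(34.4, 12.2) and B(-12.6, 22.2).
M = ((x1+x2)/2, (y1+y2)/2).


Mx = (34.4 - 12.6)/2 = 21.8/2 = 10.9000
My = (12.2 + 22.2)/2 = 34.4/2 = 17.2000

(10.9000, 17.2000)


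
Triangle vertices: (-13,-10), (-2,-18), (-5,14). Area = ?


-13*(-18-14) = 416
-2*(14+ 10) = -48
-5*(-10+ 18) = -40
sum = 328
Area = |328|/2 = 164.0000

164.0000 sq units


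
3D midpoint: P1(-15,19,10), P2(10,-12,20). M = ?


Mx = (-15+10)/2 = -2.5000
My = (19- 12)/2 = 3.5000
Mz = (10+20)/2 = 15.0000

M = (-2.5000, 3.5000, 15.0000)


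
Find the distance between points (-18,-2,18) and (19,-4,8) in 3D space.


dx=37, dy=-2, dz=-10
d = sqrt(1369+4+100) = sqrt(1473) = 38.3797

38.3797


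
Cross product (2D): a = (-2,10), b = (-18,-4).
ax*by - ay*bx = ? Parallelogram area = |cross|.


cross = -2*(-4) - 10*(-18) = 8 + 180 = 188
Parallelogram area = |188| = 188

cross = 188, parallelogram area = 188


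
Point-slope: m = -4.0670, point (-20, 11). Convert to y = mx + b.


y - 11 = -4.0670(x + 20)
y = -4.0670x + 11 + 4.0670*(-20)
y = -4.0670x - 70.3400

y = -4.0670x - 70.3400


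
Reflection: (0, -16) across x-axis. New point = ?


Reflection rule for x-axis: (x, -y)
(0, -16) -> (0, 16)

(0, 16)


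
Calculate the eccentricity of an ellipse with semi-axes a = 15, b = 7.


c = sqrt(225-49) = sqrt(176) = 13.2665
e = c/a = sqrt(176)/15 = 0.8844

e = 0.8844


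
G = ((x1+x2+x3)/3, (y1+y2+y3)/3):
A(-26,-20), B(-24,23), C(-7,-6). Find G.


Gx = (-26- 24- 7)/3 = -57/3 = -19.0000
Gy = (-20+23- 6)/3 = -3/3 = -1.0000

G = (-19.0000, -1.0000)


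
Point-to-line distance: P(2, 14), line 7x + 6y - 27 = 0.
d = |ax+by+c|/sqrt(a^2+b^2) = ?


|7*2 + 6*14 - 27| = |71| = 71
sqrt(49 + 36) = sqrt(85) = 9.2195
d = 71/sqrt(85) = 7.7010

7.7010


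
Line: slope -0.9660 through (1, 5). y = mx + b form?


y - 5 = -0.9660(x - 1)
y = -0.9660x + 5 + 0.9660*1
y = -0.9660x + 5.9660

y = -0.9660x + 5.9660


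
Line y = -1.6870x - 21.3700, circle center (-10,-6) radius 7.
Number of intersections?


Substitute y = -1.6870x - 21.3700: (x+ 10)^2 + (-1.6870x- 21.3700+ 6)^2 = 49
Expand to Ax^2 + Bx + C = 0, where b-k = -15.37
A = 1+m^2 = 3.845969
B = 2(m(b-k) - h) = 2(-1.6870*(-15.37) + 10) = 71.85838
C = h^2 + (b-k)^2 - r^2 = 100 + 236.2369 - 49 = 287.2369
disc = B^2-4AC = 5163.6268 - 4418.8169 = 744.8099
disc > 0

2 intersection points


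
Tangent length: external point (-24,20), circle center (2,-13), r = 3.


d = sqrt((-24-2)^2 + (20+ 13)^2) = sqrt(676+1089) = 42.0119
L = sqrt(1765.0000 - 9) = sqrt(1756.0000) = 41.9047

41.9047


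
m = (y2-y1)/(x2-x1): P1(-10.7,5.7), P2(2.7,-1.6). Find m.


dy = -1.6 - 5.7 = -7.3
dx = 2.7 + 10.7 = 13.4
m = -7.3/13.4 = -0.5448

m = -0.5448


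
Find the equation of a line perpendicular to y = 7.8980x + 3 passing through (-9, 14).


Perpendicular slope = -1/m1 = -1/7.8980 = -0.1266
b2 = y0 - m2*x0 = 14 - 9/7.8980 = 14 - 1.1395 = 12.8605

y = -0.1266x + 12.8605


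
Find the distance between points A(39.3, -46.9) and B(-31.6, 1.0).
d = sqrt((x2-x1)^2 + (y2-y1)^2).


dx = -31.6 - 39.3 = -70.9
dy = 1.0 + 46.9 = 47.9
d = sqrt(5026.81 + 2294.41) = sqrt(7321.22) = 85.5641

85.5641


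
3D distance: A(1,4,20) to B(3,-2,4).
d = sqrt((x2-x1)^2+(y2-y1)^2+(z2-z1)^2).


dx=2, dy=-6, dz=-16
d = sqrt(4+36+256) = sqrt(296) = 17.2047

17.2047


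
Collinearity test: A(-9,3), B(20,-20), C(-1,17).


-9*(-20-17) + 20*(17-3) - 1*(3+ 20)
= 333 + 280 - 23 = 590

No, not collinear (determinant = 590)


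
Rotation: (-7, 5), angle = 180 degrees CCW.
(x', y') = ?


cos(180) = -1, sin(180) = 0
x' = -7*(-1) - 5*0 = 7
y' = -7*0 + 5*(-1) = -5

(7, -5)


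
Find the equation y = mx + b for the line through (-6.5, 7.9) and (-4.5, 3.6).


m = (-4.3)/(2.0) = -2.1500
b = y1 - m*x1 = 7.9 - (-4.3*(-6.5))/(2.0) = 7.9 - 13.9750 = -6.0750

y = -2.1500x - 6.0750


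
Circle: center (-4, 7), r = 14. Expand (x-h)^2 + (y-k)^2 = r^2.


(x+ 4)^2 + (y-7)^2 = 14^2
D = -2h = 8, E = -2k = -14
F = h^2+k^2-r^2 = 16+49-196 = -131

x^2 + y^2 + 8x - 14y - 131 = 0


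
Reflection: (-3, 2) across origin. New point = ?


Reflection rule for origin: (-x, -y)
(-3, 2) -> (3, -2)

(3, -2)


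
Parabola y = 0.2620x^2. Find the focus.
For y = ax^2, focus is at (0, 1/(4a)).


a = 0.2620
4a = 1.0480
focus = (0, 1/1.0480) = (0, 0.9542)

Focus = (0, 0.9542)


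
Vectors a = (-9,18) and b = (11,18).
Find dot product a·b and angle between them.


a·b = -9*11 + 18*18 = -99 + 324 = 225
|a| = sqrt(81+324) = 20.1246
|b| = sqrt(121+324) = 21.0950
cos(theta) = 225/(sqrt(405)*sqrt(445)) = 225/sqrt(180225) = 0.529999
theta = arccos(225/sqrt(180225)) = 57.9946 degrees

a·b = 225, theta = 57.9946 deg


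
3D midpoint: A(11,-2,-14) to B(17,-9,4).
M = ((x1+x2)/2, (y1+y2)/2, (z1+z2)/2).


Mx = (11+17)/2 = 14.0000
My = (-2- 9)/2 = -5.5000
Mz = (-14+4)/2 = -5.0000

M = (14.0000, -5.5000, -5.0000)


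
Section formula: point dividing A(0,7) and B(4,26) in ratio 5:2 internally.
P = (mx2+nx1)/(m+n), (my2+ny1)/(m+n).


Px = (5*4 + 2*0)/7 = 20/7 = 2.8571
Py = (5*26 + 2*7)/7 = 144/7 = 20.5714

P = (2.8571, 20.5714)


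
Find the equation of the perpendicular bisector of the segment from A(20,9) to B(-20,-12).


Midpoint = (0, -1.5)
Slope of AB = dy/dx = -21/(-40) = 0.5250
Perp slope = -dx/dy = -40/21 = -1.9048
b = My - (perp slope)*Mx = -1.5 + (-40*0)/(-21) = -1.5 + 0 = -1.5000

y = -1.9048x - 1.5000


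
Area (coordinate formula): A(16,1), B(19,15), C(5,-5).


16*(15+ 5) = 320
19*(-5-1) = -114
5*(1-15) = -70
sum = 136
Area = |136|/2 = 68.0000

68.0000 sq units


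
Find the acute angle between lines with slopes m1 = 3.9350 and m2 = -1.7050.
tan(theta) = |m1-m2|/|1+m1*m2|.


m1-m2 = 5.64
1+m1*m2 = -5.709175
tan(theta) = |5.64/(-5.709175)| = 0.987884
theta = arctan(|5.64/(-5.709175)|) = 44.6508 degrees (acute angle)

44.6508 degrees


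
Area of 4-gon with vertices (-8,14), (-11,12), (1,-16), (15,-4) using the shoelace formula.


sum(xi*y_{i+1}) = -8*12 - 11*(-16) + 1*(-4) + 15*14 = 286
sum(yi*x_{i+1}) = 14*(-11) + 12*1 - 16*15 - 4*(-8) = -350
Area = |286 + 350|/2 = 636/2 = 318.0000

318.0000 sq units


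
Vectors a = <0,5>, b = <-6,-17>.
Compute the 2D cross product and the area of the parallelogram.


cross = 0*(-17) - 5*(-6) = 0 + 30 = 30
Parallelogram area = |30| = 30

cross = 30, parallelogram area = 30


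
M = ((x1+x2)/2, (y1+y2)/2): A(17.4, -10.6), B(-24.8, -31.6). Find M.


Mx = (17.4 - 24.8)/2 = -7.4/2 = -3.7000
My = (-10.6 - 31.6)/2 = -42.2/2 = -21.1000

(-3.7000, -21.1000)


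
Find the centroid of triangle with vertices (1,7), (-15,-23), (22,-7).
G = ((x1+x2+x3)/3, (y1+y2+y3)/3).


Gx = (1- 15+22)/3 = 8/3 = 2.6667
Gy = (7- 23- 7)/3 = -23/3 = -7.6667

G = (2.6667, -7.6667)


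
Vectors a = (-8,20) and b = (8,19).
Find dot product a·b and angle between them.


a·b = -8*8 + 20*19 = -64 + 380 = 316
|a| = sqrt(64+400) = 21.5407
|b| = sqrt(64+361) = 20.6155
cos(theta) = 316/(sqrt(464)*sqrt(425)) = 316/sqrt(197200) = 0.711596
theta = arccos(316/sqrt(197200)) = 44.6351 degrees

a·b = 316, theta = 44.6351 deg


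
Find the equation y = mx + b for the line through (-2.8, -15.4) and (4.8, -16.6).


m = (-1.2)/(7.6) = -0.1579
b = y1 - m*x1 = -15.4 - (-1.2*(-2.8))/(7.6) = -15.4 - 0.4421 = -15.8421

y = -0.1579x - 15.8421


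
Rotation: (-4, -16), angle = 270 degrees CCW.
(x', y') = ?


cos(270) = 0, sin(270) = -1
x' = -4*0 + 16*(-1) = -16
y' = -4*(-1) - 16*0 = 4

(-16, 4)


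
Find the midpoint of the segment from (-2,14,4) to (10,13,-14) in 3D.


Mx = (-2+10)/2 = 4.0000
My = (14+13)/2 = 13.5000
Mz = (4- 14)/2 = -5.0000

M = (4.0000, 13.5000, -5.0000)


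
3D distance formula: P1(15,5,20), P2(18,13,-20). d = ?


dx=3, dy=8, dz=-40
d = sqrt(9+64+1600) = sqrt(1673) = 40.9023

40.9023


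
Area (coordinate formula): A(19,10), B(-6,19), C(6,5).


19*(19-5) = 266
-6*(5-10) = 30
6*(10-19) = -54
sum = 242
Area = |242|/2 = 121.0000

121.0000 sq units


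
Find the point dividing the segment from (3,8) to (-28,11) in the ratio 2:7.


Px = (2*(-28) + 7*3)/9 = -35/9 = -3.8889
Py = (2*11 + 7*8)/9 = 78/9 = 8.6667

P = (-3.8889, 8.6667)


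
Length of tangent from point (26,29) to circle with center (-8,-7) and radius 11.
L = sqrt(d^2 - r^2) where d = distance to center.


d = sqrt((26+ 8)^2 + (29+ 7)^2) = sqrt(1156+1296) = 49.5177
L = sqrt(2452.0000 - 121) = sqrt(2331.0000) = 48.2804

48.2804


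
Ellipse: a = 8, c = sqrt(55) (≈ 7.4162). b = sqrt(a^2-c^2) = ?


b^2 = 8^2 - (sqrt(55))^2 = 64 - 55 = 9
b = sqrt(9) = 3

b = 3


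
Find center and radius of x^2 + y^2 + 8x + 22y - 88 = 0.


h = -D/2 = -8/2 = -4
k = -E/2 = -22/2 = -11
r^2 = h^2 + k^2 - F = 16 + 121 + 88 = 225
r = 15

Center (-4, -11), radius = 15


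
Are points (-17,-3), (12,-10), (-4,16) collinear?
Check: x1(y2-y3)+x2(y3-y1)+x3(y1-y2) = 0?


-17*(-10-16) + 12*(16+ 3) - 4*(-3+ 10)
= 442 + 228 - 28 = 642

No, not collinear (determinant = 642)


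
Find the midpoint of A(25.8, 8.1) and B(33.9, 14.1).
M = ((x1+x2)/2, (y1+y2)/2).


Mx = (25.8 + 33.9)/2 = 59.7/2 = 29.8500
My = (8.1 + 14.1)/2 = 22.2/2 = 11.1000

(29.8500, 11.1000)


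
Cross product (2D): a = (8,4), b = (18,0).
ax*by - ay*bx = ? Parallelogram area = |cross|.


cross = 8*0 - 4*18 = 0 - 72 = -72
Parallelogram area = |-72| = 72

cross = -72, parallelogram area = 72


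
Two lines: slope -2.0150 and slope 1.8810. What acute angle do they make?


m1-m2 = -3.896
1+m1*m2 = -2.790215
tan(theta) = |-3.896/(-2.790215)| = 1.396308
theta = arctan(|-3.896/(-2.790215)|) = 54.3907 degrees (acute angle)

54.3907 degrees


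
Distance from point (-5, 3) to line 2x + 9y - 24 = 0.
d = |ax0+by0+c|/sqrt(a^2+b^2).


|2*(-5) + 9*3 - 24| = |-7| = 7
sqrt(4 + 81) = sqrt(85) = 9.2195
d = 7/sqrt(85) = 0.7593

0.7593


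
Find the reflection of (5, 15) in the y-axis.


Reflection rule for y-axis: (-x, y)
(5, 15) -> (-5, 15)

(-5, 15)


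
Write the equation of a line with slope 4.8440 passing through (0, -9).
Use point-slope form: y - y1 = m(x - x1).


y + 9 = 4.8440(x - 0)
y = 4.8440x - 9 - 4.8440*0
y = 4.8440x - 9.0000

y = 4.8440x - 9.0000


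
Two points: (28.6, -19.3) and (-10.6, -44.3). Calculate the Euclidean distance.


dx = -10.6 - 28.6 = -39.2
dy = -44.3 + 19.3 = -25
d = sqrt(1536.64 + 625) = sqrt(2161.64) = 46.4934

46.4934


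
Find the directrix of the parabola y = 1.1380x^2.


a = 1.1380
1/(4a) = 0.2197
directrix: y = -0.2197 = -0.2197

y = -0.2197


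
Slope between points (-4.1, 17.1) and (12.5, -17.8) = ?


dy = -17.8 - 17.1 = -34.9
dx = 12.5 + 4.1 = 16.6
m = -34.9/16.6 = -2.1024

m = -2.1024


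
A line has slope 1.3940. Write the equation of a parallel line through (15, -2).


Parallel lines have equal slopes.
m2 = 1.3940
b2 = -2 - 1.3940*15 = -22.9100

y = 1.3940x - 22.9100


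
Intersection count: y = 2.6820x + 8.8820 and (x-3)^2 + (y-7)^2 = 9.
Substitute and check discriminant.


Substitute y = 2.6820x + 8.8820: (x-3)^2 + (2.6820x+8.8820-7)^2 = 9
Expand to Ax^2 + Bx + C = 0, where b-k = 1.882
A = 1+m^2 = 8.193124
B = 2(m(b-k) - h) = 2(2.6820*1.882 - 3) = 4.095048
C = h^2 + (b-k)^2 - r^2 = 9 + 3.541924 - 9 = 3.541924
disc = B^2-4AC = 16.7694 - 116.0777 = -99.3083
disc < 0

0 intersection points


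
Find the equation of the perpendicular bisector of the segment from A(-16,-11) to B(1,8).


Midpoint = (-7.5, -1.5)
Slope of AB = dy/dx = 19/17 = 1.1176
Perp slope = -dx/dy = -17/19 = -0.8947
b = My - (perp slope)*Mx = -1.5 + (17*(-7.5))/19 = -1.5 - 6.7105 = -8.2105

y = -0.8947x - 8.2105


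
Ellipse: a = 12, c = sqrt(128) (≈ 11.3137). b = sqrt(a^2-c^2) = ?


b^2 = 12^2 - (sqrt(128))^2 = 144 - 128 = 16
b = sqrt(16) = 4

b = 4


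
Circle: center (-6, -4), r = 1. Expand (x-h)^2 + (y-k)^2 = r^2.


(x+ 6)^2 + (y+ 4)^2 = 1^2
D = -2h = 12, E = -2k = 8
F = h^2+k^2-r^2 = 36+16-1 = 51

x^2 + y^2 + 12x + 8y + 51 = 0


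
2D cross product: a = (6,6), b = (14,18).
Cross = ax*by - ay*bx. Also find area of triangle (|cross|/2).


cross = 6*18 - 6*14 = 108 - 84 = 24
Triangle area = |24|/2 = 24/2 = 12.0000

cross = 24, triangle area = 12.0000


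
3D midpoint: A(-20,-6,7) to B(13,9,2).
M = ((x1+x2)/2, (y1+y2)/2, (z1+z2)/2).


Mx = (-20+13)/2 = -3.5000
My = (-6+9)/2 = 1.5000
Mz = (7+2)/2 = 4.5000

M = (-3.5000, 1.5000, 4.5000)


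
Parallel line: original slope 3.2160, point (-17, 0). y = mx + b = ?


Parallel lines have equal slopes.
m2 = 3.2160
b2 = 0 - 3.2160*(-17) = 54.6720

y = 3.2160x + 54.6720


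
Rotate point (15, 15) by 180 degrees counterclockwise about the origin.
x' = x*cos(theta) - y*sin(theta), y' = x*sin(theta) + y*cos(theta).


cos(180) = -1, sin(180) = 0
x' = 15*(-1) - 15*0 = -15
y' = 15*0 + 15*(-1) = -15

(-15, -15)


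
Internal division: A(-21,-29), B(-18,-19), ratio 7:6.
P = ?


Px = (7*(-18) + 6*(-21))/13 = -252/13 = -19.3846
Py = (7*(-19) + 6*(-29))/13 = -307/13 = -23.6154

P = (-19.3846, -23.6154)


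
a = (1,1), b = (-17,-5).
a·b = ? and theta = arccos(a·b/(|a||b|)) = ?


a·b = 1*(-17) + 1*(-5) = -17 - 5 = -22
|a| = sqrt(1+1) = 1.4142
|b| = sqrt(289+25) = 17.7200
cos(theta) = -22/(sqrt(2)*sqrt(314)) = -22/sqrt(628) = -0.877896
theta = arccos(-22/sqrt(628)) = 151.3895 degrees

a·b = -22, theta = 151.3895 deg


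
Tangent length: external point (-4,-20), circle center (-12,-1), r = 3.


d = sqrt((-4+ 12)^2 + (-20+ 1)^2) = sqrt(64+361) = 20.6155
L = sqrt(425.0000 - 9) = sqrt(416.0000) = 20.3961

20.3961


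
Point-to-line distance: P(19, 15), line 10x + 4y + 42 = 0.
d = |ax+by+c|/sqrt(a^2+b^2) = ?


|10*19 + 4*15 + 42| = |292| = 292
sqrt(100 + 16) = sqrt(116) = 10.7703
d = 292/sqrt(116) = 27.1115

27.1115


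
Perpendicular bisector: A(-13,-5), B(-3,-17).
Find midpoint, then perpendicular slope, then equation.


Midpoint = (-8, -11)
Slope of AB = dy/dx = -12/10 = -1.2000
Perp slope = -dx/dy = 10/12 = 0.8333
b = My - (perp slope)*Mx = -11 + (10*(-8))/(-12) = -11 + 6.6667 = -4.3333

y = 0.8333x - 4.3333


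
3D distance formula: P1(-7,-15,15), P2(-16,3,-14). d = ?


dx=-9, dy=18, dz=-29
d = sqrt(81+324+841) = sqrt(1246) = 35.2987

35.2987


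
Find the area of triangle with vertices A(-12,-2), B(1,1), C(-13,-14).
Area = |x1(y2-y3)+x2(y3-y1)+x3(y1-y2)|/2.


-12*(1+ 14) = -180
1*(-14+ 2) = -12
-13*(-2-1) = 39
sum = -153
Area = |-153|/2 = 76.5000

76.5000 sq units


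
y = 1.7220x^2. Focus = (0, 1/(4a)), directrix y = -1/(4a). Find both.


a = 1.7220
1/(4a) = 0.1452
Focus = (0, 0.1452)
Directrix: y = -0.1452

Focus = (0, 0.1452), Directrix: y = -0.1452
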